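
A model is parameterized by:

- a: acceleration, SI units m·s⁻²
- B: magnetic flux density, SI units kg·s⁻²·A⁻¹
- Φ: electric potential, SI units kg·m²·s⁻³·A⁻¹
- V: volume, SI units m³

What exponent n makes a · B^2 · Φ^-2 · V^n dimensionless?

Balance the L exponent: (3)·n from V, plus (1) + 2·(0) − 2·(2) = -3 from the rest, must sum to zero.
3n − 3 = 0, so n = 1.

1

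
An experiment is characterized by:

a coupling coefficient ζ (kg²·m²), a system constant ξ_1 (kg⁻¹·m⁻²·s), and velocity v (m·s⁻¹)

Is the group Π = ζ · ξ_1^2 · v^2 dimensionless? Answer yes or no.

Sum the exponent of each base dimension across the product:
  M: [ζ]_M + 2·[ξ_1]_M + 2·[v]_M = (2) + 2·(-1) + 2·(0) = 0
  L: [ζ]_L + 2·[ξ_1]_L + 2·[v]_L = (2) + 2·(-2) + 2·(1) = 0
  T: [ζ]_T + 2·[ξ_1]_T + 2·[v]_T = (0) + 2·(1) + 2·(-1) = 0
All base exponents vanish — dimensionless.

yes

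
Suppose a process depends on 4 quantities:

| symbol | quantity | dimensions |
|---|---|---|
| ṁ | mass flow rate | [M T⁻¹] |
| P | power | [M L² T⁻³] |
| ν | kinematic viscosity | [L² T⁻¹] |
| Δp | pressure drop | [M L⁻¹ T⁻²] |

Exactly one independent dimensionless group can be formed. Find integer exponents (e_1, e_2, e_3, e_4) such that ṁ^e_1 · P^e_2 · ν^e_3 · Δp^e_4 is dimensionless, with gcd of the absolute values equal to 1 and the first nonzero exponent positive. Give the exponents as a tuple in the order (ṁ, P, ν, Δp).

M: e_1·(1) + e_2·(1) + e_3·(0) + e_4·(1) = 0
L: e_1·(0) + e_2·(2) + e_3·(2) + e_4·(-1) = 0
T: e_1·(-1) + e_2·(-3) + e_3·(-1) + e_4·(-2) = 0
Solving this homogeneous linear system for the smallest-integer solution (first nonzero entry positive) gives (1, -3, 4, 2).

(1, -3, 4, 2)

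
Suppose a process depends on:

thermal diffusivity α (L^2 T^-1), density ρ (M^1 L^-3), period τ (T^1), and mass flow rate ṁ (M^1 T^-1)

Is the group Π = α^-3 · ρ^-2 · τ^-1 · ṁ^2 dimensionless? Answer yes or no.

Sum the exponent of each base dimension across the product:
  M: −3·[α]_M − 2·[ρ]_M − [τ]_M + 2·[ṁ]_M = −3·(0) − 2·(1) − (0) + 2·(1) = 0
  L: −3·[α]_L − 2·[ρ]_L − [τ]_L + 2·[ṁ]_L = −3·(2) − 2·(-3) − (0) + 2·(0) = 0
  T: −3·[α]_T − 2·[ρ]_T − [τ]_T + 2·[ṁ]_T = −3·(-1) − 2·(0) − (1) + 2·(-1) = 0
  Θ: −3·[α]_Θ − 2·[ρ]_Θ − [τ]_Θ + 2·[ṁ]_Θ = −3·(0) − 2·(0) − (0) + 2·(0) = 0
All base exponents vanish — dimensionless.

yes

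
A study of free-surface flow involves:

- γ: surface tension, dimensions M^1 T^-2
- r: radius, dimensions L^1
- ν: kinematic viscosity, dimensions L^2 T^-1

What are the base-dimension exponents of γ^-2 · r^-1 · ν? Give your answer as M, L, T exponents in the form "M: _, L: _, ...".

Collect each base-dimension exponent across the product:
  M: −2·(1) − (0) + (0) = -2
  L: −2·(0) − (1) + (2) = 1
  T: −2·(-2) − (0) + (-1) = 3
So the dimensions are [M⁻² L T³].

M: -2, L: 1, T: 3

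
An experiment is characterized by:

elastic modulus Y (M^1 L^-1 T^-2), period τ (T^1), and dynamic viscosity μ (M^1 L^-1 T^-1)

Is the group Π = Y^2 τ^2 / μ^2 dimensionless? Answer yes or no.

yes

Sum the exponent of each base dimension across the product:
  M: 2·[Y]_M + 2·[τ]_M − 2·[μ]_M = 2·(1) + 2·(0) − 2·(1) = 0
  L: 2·[Y]_L + 2·[τ]_L − 2·[μ]_L = 2·(-1) + 2·(0) − 2·(-1) = 0
  T: 2·[Y]_T + 2·[τ]_T − 2·[μ]_T = 2·(-2) + 2·(1) − 2·(-1) = 0
All base exponents vanish — dimensionless.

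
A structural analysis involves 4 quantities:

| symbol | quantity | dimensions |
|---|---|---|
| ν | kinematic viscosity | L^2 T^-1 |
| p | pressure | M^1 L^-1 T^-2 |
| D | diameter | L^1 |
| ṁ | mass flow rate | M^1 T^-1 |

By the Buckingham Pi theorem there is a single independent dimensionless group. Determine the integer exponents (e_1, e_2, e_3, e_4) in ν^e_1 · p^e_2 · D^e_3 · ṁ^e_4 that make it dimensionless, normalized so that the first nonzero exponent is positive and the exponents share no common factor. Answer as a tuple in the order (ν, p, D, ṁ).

M: e_1·(0) + e_2·(1) + e_3·(0) + e_4·(1) = 0
L: e_1·(2) + e_2·(-1) + e_3·(1) + e_4·(0) = 0
T: e_1·(-1) + e_2·(-2) + e_3·(0) + e_4·(-1) = 0
Solving this homogeneous linear system for the smallest-integer solution (first nonzero entry positive) gives (1, -1, -3, 1).

(1, -1, -3, 1)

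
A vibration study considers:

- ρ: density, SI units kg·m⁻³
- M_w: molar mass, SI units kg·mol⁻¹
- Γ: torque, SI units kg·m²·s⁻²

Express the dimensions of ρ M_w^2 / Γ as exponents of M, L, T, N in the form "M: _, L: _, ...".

Collect each base-dimension exponent across the product:
  M: (1) + 2·(1) − (1) = 2
  L: (-3) + 2·(0) − (2) = -5
  T: (0) + 2·(0) − (-2) = 2
  N: (0) + 2·(-1) − (0) = -2
So the dimensions are [M² L⁻⁵ T² N⁻²].

M: 2, L: -5, T: 2, N: -2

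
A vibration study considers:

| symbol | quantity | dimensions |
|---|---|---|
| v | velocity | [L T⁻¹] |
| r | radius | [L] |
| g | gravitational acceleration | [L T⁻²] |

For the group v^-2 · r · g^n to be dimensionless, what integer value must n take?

Balance the L exponent: (1)·n from g, plus −2·(1) + (1) = -1 from the rest, must sum to zero.
n − 1 = 0, so n = 1.

1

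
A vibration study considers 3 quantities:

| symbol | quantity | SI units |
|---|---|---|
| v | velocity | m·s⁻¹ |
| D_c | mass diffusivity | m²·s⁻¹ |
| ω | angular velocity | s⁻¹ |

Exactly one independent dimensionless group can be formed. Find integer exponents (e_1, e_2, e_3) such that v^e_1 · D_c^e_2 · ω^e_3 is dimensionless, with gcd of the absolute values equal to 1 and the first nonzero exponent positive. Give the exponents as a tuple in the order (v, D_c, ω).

(2, -1, -1)

L: e_1·(1) + e_2·(2) + e_3·(0) = 0
T: e_1·(-1) + e_2·(-1) + e_3·(-1) = 0
Solving this homogeneous linear system for the smallest-integer solution (first nonzero entry positive) gives (2, -1, -1).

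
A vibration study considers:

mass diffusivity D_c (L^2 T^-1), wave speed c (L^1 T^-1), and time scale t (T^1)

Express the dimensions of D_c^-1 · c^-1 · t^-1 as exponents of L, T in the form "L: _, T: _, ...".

Collect each base-dimension exponent across the product:
  L: −(2) − (1) − (0) = -3
  T: −(-1) − (-1) − (1) = 1
So the dimensions are [L⁻³ T].

L: -3, T: 1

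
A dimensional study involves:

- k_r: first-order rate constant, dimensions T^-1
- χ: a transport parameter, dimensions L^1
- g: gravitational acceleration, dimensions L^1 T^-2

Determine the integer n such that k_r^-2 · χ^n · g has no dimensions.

Balance the L exponent: (1)·n from χ, plus −2·(0) + (1) = 1 from the rest, must sum to zero.
n + 1 = 0, so n = -1.

-1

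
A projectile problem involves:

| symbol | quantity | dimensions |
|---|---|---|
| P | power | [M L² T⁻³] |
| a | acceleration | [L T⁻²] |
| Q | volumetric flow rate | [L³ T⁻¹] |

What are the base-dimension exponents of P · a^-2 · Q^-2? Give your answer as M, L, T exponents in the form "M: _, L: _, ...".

Collect each base-dimension exponent across the product:
  M: (1) − 2·(0) − 2·(0) = 1
  L: (2) − 2·(1) − 2·(3) = -6
  T: (-3) − 2·(-2) − 2·(-1) = 3
So the dimensions are [M L⁻⁶ T³].

M: 1, L: -6, T: 3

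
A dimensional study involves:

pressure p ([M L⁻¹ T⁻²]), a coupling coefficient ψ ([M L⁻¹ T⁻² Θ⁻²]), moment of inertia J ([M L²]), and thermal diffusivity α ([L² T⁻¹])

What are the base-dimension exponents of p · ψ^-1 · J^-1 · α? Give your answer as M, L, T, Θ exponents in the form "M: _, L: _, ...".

M: -1, L: 0, T: -1, Θ: 2

Collect each base-dimension exponent across the product:
  M: (1) − (1) − (1) + (0) = -1
  L: (-1) − (-1) − (2) + (2) = 0
  T: (-2) − (-2) − (0) + (-1) = -1
  Θ: (0) − (-2) − (0) + (0) = 2
So the dimensions are [M⁻¹ T⁻¹ Θ²].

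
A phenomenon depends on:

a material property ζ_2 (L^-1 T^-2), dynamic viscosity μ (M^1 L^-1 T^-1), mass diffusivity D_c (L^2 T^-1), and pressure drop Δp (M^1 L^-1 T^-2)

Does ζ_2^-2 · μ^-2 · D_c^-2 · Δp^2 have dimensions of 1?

Sum the exponent of each base dimension across the product:
  M: −2·[ζ_2]_M − 2·[μ]_M − 2·[D_c]_M + 2·[Δp]_M = −2·(0) − 2·(1) − 2·(0) + 2·(1) = 0
  L: −2·[ζ_2]_L − 2·[μ]_L − 2·[D_c]_L + 2·[Δp]_L = −2·(-1) − 2·(-1) − 2·(2) + 2·(-1) = -2
  T: −2·[ζ_2]_T − 2·[μ]_T − 2·[D_c]_T + 2·[Δp]_T = −2·(-2) − 2·(-1) − 2·(-1) + 2·(-2) = 4
Net dimensions [L⁻² T⁴] ≠ [1] — not dimensionless.

no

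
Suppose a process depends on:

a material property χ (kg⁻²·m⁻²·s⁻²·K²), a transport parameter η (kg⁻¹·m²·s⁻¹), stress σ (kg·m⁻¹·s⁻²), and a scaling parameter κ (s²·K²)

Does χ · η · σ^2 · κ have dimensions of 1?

no

Sum the exponent of each base dimension across the product:
  M: [χ]_M + [η]_M + 2·[σ]_M + [κ]_M = (-2) + (-1) + 2·(1) + (0) = -1
  L: [χ]_L + [η]_L + 2·[σ]_L + [κ]_L = (-2) + (2) + 2·(-1) + (0) = -2
  T: [χ]_T + [η]_T + 2·[σ]_T + [κ]_T = (-2) + (-1) + 2·(-2) + (2) = -5
  Θ: [χ]_Θ + [η]_Θ + 2·[σ]_Θ + [κ]_Θ = (2) + (0) + 2·(0) + (2) = 4
Net dimensions [M⁻¹ L⁻² T⁻⁵ Θ⁴] ≠ [1] — not dimensionless.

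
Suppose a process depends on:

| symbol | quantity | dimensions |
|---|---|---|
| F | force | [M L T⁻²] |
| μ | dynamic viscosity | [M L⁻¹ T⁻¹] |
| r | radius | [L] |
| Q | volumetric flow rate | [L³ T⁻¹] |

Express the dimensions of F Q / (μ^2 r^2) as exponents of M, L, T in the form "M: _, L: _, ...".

Collect each base-dimension exponent across the product:
  M: (1) − 2·(1) − 2·(0) + (0) = -1
  L: (1) − 2·(-1) − 2·(1) + (3) = 4
  T: (-2) − 2·(-1) − 2·(0) + (-1) = -1
So the dimensions are [M⁻¹ L⁴ T⁻¹].

M: -1, L: 4, T: -1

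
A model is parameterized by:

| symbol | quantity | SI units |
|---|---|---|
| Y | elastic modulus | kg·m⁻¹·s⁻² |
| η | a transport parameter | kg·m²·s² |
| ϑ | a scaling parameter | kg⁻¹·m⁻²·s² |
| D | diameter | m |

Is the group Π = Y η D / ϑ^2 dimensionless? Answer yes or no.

no

Sum the exponent of each base dimension across the product:
  M: [Y]_M + [η]_M − 2·[ϑ]_M + [D]_M = (1) + (1) − 2·(-1) + (0) = 4
  L: [Y]_L + [η]_L − 2·[ϑ]_L + [D]_L = (-1) + (2) − 2·(-2) + (1) = 6
  T: [Y]_T + [η]_T − 2·[ϑ]_T + [D]_T = (-2) + (2) − 2·(2) + (0) = -4
Net dimensions [M⁴ L⁶ T⁻⁴] ≠ [1] — not dimensionless.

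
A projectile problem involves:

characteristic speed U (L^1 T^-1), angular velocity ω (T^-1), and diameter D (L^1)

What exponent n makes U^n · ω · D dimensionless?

-1

Balance the L exponent: (1)·n from U, plus (0) + (1) = 1 from the rest, must sum to zero.
n + 1 = 0, so n = -1.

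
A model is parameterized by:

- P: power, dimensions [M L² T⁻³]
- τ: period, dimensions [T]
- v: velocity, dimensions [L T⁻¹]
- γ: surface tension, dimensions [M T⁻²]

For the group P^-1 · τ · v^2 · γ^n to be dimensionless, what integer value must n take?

Balance the M exponent: (1)·n from γ, plus −(1) + (0) + 2·(0) = -1 from the rest, must sum to zero.
n − 1 = 0, so n = 1.

1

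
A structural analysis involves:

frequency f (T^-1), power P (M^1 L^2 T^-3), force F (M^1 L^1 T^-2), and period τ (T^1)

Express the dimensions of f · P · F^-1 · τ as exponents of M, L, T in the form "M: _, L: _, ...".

M: 0, L: 1, T: -1

Collect each base-dimension exponent across the product:
  M: (0) + (1) − (1) + (0) = 0
  L: (0) + (2) − (1) + (0) = 1
  T: (-1) + (-3) − (-2) + (1) = -1
So the dimensions are [L T⁻¹].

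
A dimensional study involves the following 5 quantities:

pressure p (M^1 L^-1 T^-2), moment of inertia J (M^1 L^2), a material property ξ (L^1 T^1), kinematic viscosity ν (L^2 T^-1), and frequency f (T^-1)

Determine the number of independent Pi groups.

2

There are 5 variables and 3 base dimensions (M, L, T).
The dimension matrix has rank 3.
Independent dimensionless groups: 5 − 3 = 2.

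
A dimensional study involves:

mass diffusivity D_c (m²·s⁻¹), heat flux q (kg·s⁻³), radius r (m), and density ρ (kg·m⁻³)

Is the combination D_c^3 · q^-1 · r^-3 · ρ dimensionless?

yes

Sum the exponent of each base dimension across the product:
  M: 3·[D_c]_M − [q]_M − 3·[r]_M + [ρ]_M = 3·(0) − (1) − 3·(0) + (1) = 0
  L: 3·[D_c]_L − [q]_L − 3·[r]_L + [ρ]_L = 3·(2) − (0) − 3·(1) + (-3) = 0
  T: 3·[D_c]_T − [q]_T − 3·[r]_T + [ρ]_T = 3·(-1) − (-3) − 3·(0) + (0) = 0
All base exponents vanish — dimensionless.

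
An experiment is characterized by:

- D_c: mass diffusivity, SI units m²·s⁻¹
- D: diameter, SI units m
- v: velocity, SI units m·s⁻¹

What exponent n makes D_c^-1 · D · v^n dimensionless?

1

Balance the L exponent: (1)·n from v, plus −(2) + (1) = -1 from the rest, must sum to zero.
n − 1 = 0, so n = 1.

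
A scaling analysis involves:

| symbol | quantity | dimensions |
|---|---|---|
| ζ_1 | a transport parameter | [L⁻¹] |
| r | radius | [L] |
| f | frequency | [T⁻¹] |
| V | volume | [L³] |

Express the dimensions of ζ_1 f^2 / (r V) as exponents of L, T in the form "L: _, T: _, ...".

L: -5, T: -2

Collect each base-dimension exponent across the product:
  L: (-1) − (1) + 2·(0) − (3) = -5
  T: (0) − (0) + 2·(-1) − (0) = -2
So the dimensions are [L⁻⁵ T⁻²].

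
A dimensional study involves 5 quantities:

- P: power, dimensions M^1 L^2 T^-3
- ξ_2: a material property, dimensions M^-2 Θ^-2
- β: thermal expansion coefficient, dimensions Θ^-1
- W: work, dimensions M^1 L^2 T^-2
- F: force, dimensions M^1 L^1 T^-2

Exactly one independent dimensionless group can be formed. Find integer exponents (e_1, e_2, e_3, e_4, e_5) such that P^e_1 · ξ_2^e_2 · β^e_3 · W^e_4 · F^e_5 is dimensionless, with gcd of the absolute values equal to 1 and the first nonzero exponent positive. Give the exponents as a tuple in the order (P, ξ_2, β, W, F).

(4, -1, 2, -2, -4)

M: e_1·(1) + e_2·(-2) + e_3·(0) + e_4·(1) + e_5·(1) = 0
L: e_1·(2) + e_2·(0) + e_3·(0) + e_4·(2) + e_5·(1) = 0
T: e_1·(-3) + e_2·(0) + e_3·(0) + e_4·(-2) + e_5·(-2) = 0
Θ: e_1·(0) + e_2·(-2) + e_3·(-1) + e_4·(0) + e_5·(0) = 0
Solving this homogeneous linear system for the smallest-integer solution (first nonzero entry positive) gives (4, -1, 2, -2, -4).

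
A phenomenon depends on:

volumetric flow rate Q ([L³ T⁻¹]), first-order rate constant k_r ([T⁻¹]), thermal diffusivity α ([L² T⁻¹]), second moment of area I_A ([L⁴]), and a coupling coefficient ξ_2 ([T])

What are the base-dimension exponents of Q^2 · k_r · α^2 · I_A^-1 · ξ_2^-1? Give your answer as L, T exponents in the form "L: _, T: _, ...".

L: 6, T: -6

Collect each base-dimension exponent across the product:
  L: 2·(3) + (0) + 2·(2) − (4) − (0) = 6
  T: 2·(-1) + (-1) + 2·(-1) − (0) − (1) = -6
So the dimensions are [L⁶ T⁻⁶].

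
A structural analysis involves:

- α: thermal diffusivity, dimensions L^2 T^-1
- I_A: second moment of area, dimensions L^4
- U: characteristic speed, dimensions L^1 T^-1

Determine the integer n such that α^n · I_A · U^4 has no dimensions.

Balance the L exponent: (2)·n from α, plus (4) + 4·(1) = 8 from the rest, must sum to zero.
2n + 8 = 0, so n = -4.

-4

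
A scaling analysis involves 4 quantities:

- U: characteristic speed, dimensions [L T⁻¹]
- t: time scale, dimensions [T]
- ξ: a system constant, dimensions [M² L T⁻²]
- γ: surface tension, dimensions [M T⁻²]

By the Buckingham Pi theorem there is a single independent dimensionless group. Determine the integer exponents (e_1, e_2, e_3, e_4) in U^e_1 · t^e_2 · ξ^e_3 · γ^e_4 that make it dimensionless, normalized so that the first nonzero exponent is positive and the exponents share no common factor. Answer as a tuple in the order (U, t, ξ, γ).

M: e_1·(0) + e_2·(0) + e_3·(2) + e_4·(1) = 0
L: e_1·(1) + e_2·(0) + e_3·(1) + e_4·(0) = 0
T: e_1·(-1) + e_2·(1) + e_3·(-2) + e_4·(-2) = 0
Solving this homogeneous linear system for the smallest-integer solution (first nonzero entry positive) gives (1, 3, -1, 2).

(1, 3, -1, 2)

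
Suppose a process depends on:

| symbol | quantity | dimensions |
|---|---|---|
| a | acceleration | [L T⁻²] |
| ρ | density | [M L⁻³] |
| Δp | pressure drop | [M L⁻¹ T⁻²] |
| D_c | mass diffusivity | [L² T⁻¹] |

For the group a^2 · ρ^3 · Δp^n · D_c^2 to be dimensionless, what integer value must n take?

Balance the M exponent: (1)·n from Δp, plus 2·(0) + 3·(1) + 2·(0) = 3 from the rest, must sum to zero.
n + 3 = 0, so n = -3.

-3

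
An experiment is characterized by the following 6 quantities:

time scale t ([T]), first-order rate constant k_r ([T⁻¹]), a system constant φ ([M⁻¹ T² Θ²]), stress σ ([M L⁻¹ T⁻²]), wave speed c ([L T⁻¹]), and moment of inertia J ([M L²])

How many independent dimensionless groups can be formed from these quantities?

2

There are 6 variables and 4 base dimensions (M, L, T, Θ).
The dimension matrix has rank 4.
Independent dimensionless groups: 6 − 4 = 2.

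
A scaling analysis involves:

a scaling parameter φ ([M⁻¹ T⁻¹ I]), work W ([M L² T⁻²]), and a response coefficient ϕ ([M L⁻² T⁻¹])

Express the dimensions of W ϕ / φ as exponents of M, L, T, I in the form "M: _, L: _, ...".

Collect each base-dimension exponent across the product:
  M: −(-1) + (1) + (1) = 3
  L: −(0) + (2) + (-2) = 0
  T: −(-1) + (-2) + (-1) = -2
  I: −(1) + (0) + (0) = -1
So the dimensions are [M³ T⁻² I⁻¹].

M: 3, L: 0, T: -2, I: -1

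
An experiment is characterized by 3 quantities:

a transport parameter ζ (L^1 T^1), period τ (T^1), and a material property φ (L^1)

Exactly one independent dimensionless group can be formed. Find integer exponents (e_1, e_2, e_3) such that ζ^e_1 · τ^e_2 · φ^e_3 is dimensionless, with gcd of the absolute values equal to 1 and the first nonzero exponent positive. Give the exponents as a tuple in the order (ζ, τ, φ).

L: e_1·(1) + e_2·(0) + e_3·(1) = 0
T: e_1·(1) + e_2·(1) + e_3·(0) = 0
Solving this homogeneous linear system for the smallest-integer solution (first nonzero entry positive) gives (1, -1, -1).

(1, -1, -1)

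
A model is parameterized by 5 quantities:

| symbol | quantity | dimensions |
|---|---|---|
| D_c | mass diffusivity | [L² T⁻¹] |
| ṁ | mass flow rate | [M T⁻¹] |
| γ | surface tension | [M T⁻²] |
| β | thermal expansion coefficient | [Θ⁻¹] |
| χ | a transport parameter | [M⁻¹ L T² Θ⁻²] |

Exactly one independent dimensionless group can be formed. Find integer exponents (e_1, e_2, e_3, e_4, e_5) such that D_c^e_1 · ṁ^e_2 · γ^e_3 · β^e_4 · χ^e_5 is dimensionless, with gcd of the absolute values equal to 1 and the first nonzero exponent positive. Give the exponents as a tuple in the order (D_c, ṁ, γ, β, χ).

M: e_1·(0) + e_2·(1) + e_3·(1) + e_4·(0) + e_5·(-1) = 0
L: e_1·(2) + e_2·(0) + e_3·(0) + e_4·(0) + e_5·(1) = 0
T: e_1·(-1) + e_2·(-1) + e_3·(-2) + e_4·(0) + e_5·(2) = 0
Θ: e_1·(0) + e_2·(0) + e_3·(0) + e_4·(-1) + e_5·(-2) = 0
Solving this homogeneous linear system for the smallest-integer solution (first nonzero entry positive) gives (1, 1, -3, 4, -2).

(1, 1, -3, 4, -2)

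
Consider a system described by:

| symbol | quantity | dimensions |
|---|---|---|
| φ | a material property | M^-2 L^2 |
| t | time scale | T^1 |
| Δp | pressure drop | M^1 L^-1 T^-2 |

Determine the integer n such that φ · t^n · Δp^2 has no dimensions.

Balance the T exponent: (1)·n from t, plus (0) + 2·(-2) = -4 from the rest, must sum to zero.
n − 4 = 0, so n = 4.

4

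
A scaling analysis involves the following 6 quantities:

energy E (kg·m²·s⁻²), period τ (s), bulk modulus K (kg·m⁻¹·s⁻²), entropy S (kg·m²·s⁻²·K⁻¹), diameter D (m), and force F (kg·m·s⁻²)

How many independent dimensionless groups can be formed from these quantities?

There are 6 variables and 4 base dimensions (M, L, T, Θ).
The dimension matrix has rank 4.
Independent dimensionless groups: 6 − 4 = 2.

2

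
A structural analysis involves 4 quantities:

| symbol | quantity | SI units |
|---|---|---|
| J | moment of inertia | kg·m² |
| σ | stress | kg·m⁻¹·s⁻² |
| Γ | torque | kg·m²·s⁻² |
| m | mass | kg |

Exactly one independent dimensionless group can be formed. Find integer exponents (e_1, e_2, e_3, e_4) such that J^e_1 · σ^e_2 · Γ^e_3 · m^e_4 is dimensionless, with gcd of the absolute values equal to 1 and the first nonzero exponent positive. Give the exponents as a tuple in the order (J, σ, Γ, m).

(3, 2, -2, -3)

M: e_1·(1) + e_2·(1) + e_3·(1) + e_4·(1) = 0
L: e_1·(2) + e_2·(-1) + e_3·(2) + e_4·(0) = 0
T: e_1·(0) + e_2·(-2) + e_3·(-2) + e_4·(0) = 0
Solving this homogeneous linear system for the smallest-integer solution (first nonzero entry positive) gives (3, 2, -2, -3).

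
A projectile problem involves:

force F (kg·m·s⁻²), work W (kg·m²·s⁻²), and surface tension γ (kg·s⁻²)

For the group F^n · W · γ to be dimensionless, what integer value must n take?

-2

Balance the M exponent: (1)·n from F, plus (1) + (1) = 2 from the rest, must sum to zero.
n + 2 = 0, so n = -2.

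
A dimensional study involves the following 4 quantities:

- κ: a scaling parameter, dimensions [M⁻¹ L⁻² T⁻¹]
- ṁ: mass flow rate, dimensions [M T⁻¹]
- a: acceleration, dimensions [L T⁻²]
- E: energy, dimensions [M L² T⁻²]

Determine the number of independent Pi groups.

1

There are 4 variables and 3 base dimensions (M, L, T).
The dimension matrix has rank 3.
Independent dimensionless groups: 4 − 3 = 1.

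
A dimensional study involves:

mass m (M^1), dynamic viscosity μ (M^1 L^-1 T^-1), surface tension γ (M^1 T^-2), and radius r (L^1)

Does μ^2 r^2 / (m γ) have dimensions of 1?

yes

Sum the exponent of each base dimension across the product:
  M: −[m]_M + 2·[μ]_M − [γ]_M + 2·[r]_M = −(1) + 2·(1) − (1) + 2·(0) = 0
  L: −[m]_L + 2·[μ]_L − [γ]_L + 2·[r]_L = −(0) + 2·(-1) − (0) + 2·(1) = 0
  T: −[m]_T + 2·[μ]_T − [γ]_T + 2·[r]_T = −(0) + 2·(-1) − (-2) + 2·(0) = 0
All base exponents vanish — dimensionless.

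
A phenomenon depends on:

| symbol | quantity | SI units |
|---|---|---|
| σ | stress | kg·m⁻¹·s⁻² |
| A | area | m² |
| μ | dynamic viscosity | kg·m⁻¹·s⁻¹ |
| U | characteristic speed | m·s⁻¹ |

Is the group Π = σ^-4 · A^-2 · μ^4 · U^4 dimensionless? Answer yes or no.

yes

Sum the exponent of each base dimension across the product:
  M: −4·[σ]_M − 2·[A]_M + 4·[μ]_M + 4·[U]_M = −4·(1) − 2·(0) + 4·(1) + 4·(0) = 0
  L: −4·[σ]_L − 2·[A]_L + 4·[μ]_L + 4·[U]_L = −4·(-1) − 2·(2) + 4·(-1) + 4·(1) = 0
  T: −4·[σ]_T − 2·[A]_T + 4·[μ]_T + 4·[U]_T = −4·(-2) − 2·(0) + 4·(-1) + 4·(-1) = 0
All base exponents vanish — dimensionless.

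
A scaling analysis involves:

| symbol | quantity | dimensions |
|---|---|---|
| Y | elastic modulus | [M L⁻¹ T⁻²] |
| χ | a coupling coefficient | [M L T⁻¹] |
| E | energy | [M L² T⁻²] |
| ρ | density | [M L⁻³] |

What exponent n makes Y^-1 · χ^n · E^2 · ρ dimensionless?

Balance the M exponent: (1)·n from χ, plus −(1) + 2·(1) + (1) = 2 from the rest, must sum to zero.
n + 2 = 0, so n = -2.

-2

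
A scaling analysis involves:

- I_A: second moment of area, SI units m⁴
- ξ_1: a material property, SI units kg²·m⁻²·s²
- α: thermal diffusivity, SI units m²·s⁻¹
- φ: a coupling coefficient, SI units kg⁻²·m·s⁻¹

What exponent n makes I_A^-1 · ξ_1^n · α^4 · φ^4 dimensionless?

4

Balance the M exponent: (2)·n from ξ_1, plus −(0) + 4·(0) + 4·(-2) = -8 from the rest, must sum to zero.
2n − 8 = 0, so n = 4.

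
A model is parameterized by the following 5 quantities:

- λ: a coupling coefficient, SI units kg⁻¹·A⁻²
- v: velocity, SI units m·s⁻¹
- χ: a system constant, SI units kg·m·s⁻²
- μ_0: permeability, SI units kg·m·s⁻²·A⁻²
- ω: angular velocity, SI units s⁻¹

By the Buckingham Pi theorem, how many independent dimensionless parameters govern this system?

1

There are 5 variables and 4 base dimensions (M, L, T, I).
The dimension matrix has rank 4.
Independent dimensionless groups: 5 − 4 = 1.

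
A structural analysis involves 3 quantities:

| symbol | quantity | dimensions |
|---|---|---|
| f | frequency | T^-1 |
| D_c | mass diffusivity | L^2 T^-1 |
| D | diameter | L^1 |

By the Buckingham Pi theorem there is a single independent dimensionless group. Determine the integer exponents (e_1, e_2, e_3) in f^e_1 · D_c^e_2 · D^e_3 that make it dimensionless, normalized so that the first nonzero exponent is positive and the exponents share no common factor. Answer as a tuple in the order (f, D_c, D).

(1, -1, 2)

L: e_1·(0) + e_2·(2) + e_3·(1) = 0
T: e_1·(-1) + e_2·(-1) + e_3·(0) = 0
Solving this homogeneous linear system for the smallest-integer solution (first nonzero entry positive) gives (1, -1, 2).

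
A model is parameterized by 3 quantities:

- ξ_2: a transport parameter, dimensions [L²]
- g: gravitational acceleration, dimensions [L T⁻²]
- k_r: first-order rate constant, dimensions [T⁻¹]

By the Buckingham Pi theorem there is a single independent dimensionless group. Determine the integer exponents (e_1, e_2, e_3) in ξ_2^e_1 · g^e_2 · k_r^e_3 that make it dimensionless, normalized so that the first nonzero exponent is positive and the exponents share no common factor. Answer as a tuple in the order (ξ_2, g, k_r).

L: e_1·(2) + e_2·(1) + e_3·(0) = 0
T: e_1·(0) + e_2·(-2) + e_3·(-1) = 0
Solving this homogeneous linear system for the smallest-integer solution (first nonzero entry positive) gives (1, -2, 4).

(1, -2, 4)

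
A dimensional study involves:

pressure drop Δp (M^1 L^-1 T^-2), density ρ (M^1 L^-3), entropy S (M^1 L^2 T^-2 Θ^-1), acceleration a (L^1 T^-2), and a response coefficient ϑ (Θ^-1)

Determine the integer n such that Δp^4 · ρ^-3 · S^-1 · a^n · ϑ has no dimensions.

Balance the L exponent: (1)·n from a, plus 4·(-1) − 3·(-3) − (2) + (0) = 3 from the rest, must sum to zero.
n + 3 = 0, so n = -3.

-3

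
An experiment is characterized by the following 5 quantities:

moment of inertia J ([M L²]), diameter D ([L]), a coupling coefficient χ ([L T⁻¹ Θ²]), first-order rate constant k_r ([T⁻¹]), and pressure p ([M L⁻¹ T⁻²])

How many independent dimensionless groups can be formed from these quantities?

1

There are 5 variables and 4 base dimensions (M, L, T, Θ).
The dimension matrix has rank 4.
Independent dimensionless groups: 5 − 4 = 1.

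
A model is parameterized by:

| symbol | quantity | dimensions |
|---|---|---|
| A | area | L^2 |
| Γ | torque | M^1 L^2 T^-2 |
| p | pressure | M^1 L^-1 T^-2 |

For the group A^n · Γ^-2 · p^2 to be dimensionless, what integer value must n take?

3

Balance the L exponent: (2)·n from A, plus −2·(2) + 2·(-1) = -6 from the rest, must sum to zero.
2n − 6 = 0, so n = 3.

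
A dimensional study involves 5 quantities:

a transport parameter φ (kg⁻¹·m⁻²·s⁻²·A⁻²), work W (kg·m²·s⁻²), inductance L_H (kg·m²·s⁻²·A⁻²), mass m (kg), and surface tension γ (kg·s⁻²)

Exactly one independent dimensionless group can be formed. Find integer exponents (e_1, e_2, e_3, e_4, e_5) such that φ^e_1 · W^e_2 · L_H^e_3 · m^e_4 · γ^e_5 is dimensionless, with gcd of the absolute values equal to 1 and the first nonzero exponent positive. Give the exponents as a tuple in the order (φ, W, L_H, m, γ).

(1, 2, -1, 2, -2)

M: e_1·(-1) + e_2·(1) + e_3·(1) + e_4·(1) + e_5·(1) = 0
L: e_1·(-2) + e_2·(2) + e_3·(2) + e_4·(0) + e_5·(0) = 0
T: e_1·(-2) + e_2·(-2) + e_3·(-2) + e_4·(0) + e_5·(-2) = 0
I: e_1·(-2) + e_2·(0) + e_3·(-2) + e_4·(0) + e_5·(0) = 0
Solving this homogeneous linear system for the smallest-integer solution (first nonzero entry positive) gives (1, 2, -1, 2, -2).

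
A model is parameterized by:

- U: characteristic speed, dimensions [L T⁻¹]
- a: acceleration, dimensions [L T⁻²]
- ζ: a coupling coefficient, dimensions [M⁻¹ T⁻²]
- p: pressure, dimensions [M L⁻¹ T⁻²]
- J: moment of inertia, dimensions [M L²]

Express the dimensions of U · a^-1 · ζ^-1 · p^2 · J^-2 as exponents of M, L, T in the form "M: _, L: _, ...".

Collect each base-dimension exponent across the product:
  M: (0) − (0) − (-1) + 2·(1) − 2·(1) = 1
  L: (1) − (1) − (0) + 2·(-1) − 2·(2) = -6
  T: (-1) − (-2) − (-2) + 2·(-2) − 2·(0) = -1
So the dimensions are [M L⁻⁶ T⁻¹].

M: 1, L: -6, T: -1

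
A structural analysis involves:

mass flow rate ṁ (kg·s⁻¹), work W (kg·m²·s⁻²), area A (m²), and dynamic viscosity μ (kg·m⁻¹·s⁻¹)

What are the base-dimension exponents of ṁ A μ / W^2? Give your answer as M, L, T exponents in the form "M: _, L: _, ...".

M: 0, L: -3, T: 2

Collect each base-dimension exponent across the product:
  M: (1) − 2·(1) + (0) + (1) = 0
  L: (0) − 2·(2) + (2) + (-1) = -3
  T: (-1) − 2·(-2) + (0) + (-1) = 2
So the dimensions are [L⁻³ T²].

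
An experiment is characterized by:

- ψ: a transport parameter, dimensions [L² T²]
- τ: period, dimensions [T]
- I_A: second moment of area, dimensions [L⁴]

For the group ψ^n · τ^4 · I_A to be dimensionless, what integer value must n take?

Balance the L exponent: (2)·n from ψ, plus 4·(0) + (4) = 4 from the rest, must sum to zero.
2n + 4 = 0, so n = -2.

-2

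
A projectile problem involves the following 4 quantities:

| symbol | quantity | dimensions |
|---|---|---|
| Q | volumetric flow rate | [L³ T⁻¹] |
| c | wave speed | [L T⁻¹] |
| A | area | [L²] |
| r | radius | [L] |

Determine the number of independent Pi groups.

2

There are 4 variables and 2 base dimensions (L, T).
The dimension matrix has rank 2.
Independent dimensionless groups: 4 − 2 = 2.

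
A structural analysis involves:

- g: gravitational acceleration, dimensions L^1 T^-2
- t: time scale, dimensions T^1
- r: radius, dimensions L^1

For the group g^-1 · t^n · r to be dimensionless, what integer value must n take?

Balance the T exponent: (1)·n from t, plus −(-2) + (0) = 2 from the rest, must sum to zero.
n + 2 = 0, so n = -2.

-2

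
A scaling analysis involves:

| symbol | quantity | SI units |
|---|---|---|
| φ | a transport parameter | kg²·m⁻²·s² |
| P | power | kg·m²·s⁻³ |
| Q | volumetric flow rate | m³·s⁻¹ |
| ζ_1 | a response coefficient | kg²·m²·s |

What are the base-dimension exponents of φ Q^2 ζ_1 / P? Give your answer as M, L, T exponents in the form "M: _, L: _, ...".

M: 3, L: 4, T: 4

Collect each base-dimension exponent across the product:
  M: (2) − (1) + 2·(0) + (2) = 3
  L: (-2) − (2) + 2·(3) + (2) = 4
  T: (2) − (-3) + 2·(-1) + (1) = 4
So the dimensions are [M³ L⁴ T⁴].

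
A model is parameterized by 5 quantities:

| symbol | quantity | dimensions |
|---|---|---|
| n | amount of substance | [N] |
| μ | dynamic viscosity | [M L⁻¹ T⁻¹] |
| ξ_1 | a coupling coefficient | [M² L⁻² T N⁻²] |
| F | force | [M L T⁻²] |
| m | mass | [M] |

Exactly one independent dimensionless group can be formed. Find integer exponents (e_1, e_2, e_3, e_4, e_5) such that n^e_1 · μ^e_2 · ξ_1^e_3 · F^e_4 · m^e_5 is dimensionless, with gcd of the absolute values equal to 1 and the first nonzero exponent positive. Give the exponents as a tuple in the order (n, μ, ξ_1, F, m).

(2, -1, 1, 1, -2)

M: e_1·(0) + e_2·(1) + e_3·(2) + e_4·(1) + e_5·(1) = 0
L: e_1·(0) + e_2·(-1) + e_3·(-2) + e_4·(1) + e_5·(0) = 0
T: e_1·(0) + e_2·(-1) + e_3·(1) + e_4·(-2) + e_5·(0) = 0
N: e_1·(1) + e_2·(0) + e_3·(-2) + e_4·(0) + e_5·(0) = 0
Solving this homogeneous linear system for the smallest-integer solution (first nonzero entry positive) gives (2, -1, 1, 1, -2).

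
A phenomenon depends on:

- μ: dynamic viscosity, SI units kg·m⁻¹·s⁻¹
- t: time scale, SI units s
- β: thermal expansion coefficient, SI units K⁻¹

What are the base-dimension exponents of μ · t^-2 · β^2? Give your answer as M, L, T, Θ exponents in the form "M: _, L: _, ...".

M: 1, L: -1, T: -3, Θ: -2

Collect each base-dimension exponent across the product:
  M: (1) − 2·(0) + 2·(0) = 1
  L: (-1) − 2·(0) + 2·(0) = -1
  T: (-1) − 2·(1) + 2·(0) = -3
  Θ: (0) − 2·(0) + 2·(-1) = -2
So the dimensions are [M L⁻¹ T⁻³ Θ⁻²].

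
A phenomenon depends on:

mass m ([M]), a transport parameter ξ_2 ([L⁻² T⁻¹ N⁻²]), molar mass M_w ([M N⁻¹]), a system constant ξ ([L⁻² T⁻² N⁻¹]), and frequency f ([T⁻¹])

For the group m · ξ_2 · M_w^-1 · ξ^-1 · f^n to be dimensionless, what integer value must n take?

Balance the T exponent: (-1)·n from f, plus (0) + (-1) − (0) − (-2) = 1 from the rest, must sum to zero.
−n + 1 = 0, so n = 1.

1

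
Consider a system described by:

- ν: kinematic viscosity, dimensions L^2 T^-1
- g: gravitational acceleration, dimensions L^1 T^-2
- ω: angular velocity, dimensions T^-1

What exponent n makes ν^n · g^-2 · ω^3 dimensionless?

Balance the L exponent: (2)·n from ν, plus −2·(1) + 3·(0) = -2 from the rest, must sum to zero.
2n − 2 = 0, so n = 1.

1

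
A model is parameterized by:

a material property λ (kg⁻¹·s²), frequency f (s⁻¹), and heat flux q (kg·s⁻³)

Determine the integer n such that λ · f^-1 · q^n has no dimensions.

Balance the M exponent: (1)·n from q, plus (-1) − (0) = -1 from the rest, must sum to zero.
n − 1 = 0, so n = 1.

1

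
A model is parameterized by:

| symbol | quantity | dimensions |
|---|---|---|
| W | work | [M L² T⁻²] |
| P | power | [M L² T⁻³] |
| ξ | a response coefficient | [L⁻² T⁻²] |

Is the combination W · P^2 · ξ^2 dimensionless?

Sum the exponent of each base dimension across the product:
  M: [W]_M + 2·[P]_M + 2·[ξ]_M = (1) + 2·(1) + 2·(0) = 3
  L: [W]_L + 2·[P]_L + 2·[ξ]_L = (2) + 2·(2) + 2·(-2) = 2
  T: [W]_T + 2·[P]_T + 2·[ξ]_T = (-2) + 2·(-3) + 2·(-2) = -12
Net dimensions [M³ L² T⁻¹²] ≠ [1] — not dimensionless.

no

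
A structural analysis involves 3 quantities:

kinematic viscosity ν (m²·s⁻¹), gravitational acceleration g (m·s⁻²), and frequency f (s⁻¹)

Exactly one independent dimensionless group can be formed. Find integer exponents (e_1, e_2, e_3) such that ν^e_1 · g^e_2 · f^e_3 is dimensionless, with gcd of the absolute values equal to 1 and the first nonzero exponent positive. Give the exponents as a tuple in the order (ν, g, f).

(1, -2, 3)

L: e_1·(2) + e_2·(1) + e_3·(0) = 0
T: e_1·(-1) + e_2·(-2) + e_3·(-1) = 0
Solving this homogeneous linear system for the smallest-integer solution (first nonzero entry positive) gives (1, -2, 3).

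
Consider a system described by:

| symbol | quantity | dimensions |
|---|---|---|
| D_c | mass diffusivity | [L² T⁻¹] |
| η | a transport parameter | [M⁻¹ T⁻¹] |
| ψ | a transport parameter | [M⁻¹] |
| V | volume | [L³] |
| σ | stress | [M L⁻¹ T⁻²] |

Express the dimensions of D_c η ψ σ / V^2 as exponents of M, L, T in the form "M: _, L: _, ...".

Collect each base-dimension exponent across the product:
  M: (0) + (-1) + (-1) − 2·(0) + (1) = -1
  L: (2) + (0) + (0) − 2·(3) + (-1) = -5
  T: (-1) + (-1) + (0) − 2·(0) + (-2) = -4
So the dimensions are [M⁻¹ L⁻⁵ T⁻⁴].

M: -1, L: -5, T: -4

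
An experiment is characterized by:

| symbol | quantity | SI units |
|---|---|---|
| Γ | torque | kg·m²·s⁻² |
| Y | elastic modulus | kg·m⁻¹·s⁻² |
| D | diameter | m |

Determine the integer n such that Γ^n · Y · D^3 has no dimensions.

Balance the M exponent: (1)·n from Γ, plus (1) + 3·(0) = 1 from the rest, must sum to zero.
n + 1 = 0, so n = -1.

-1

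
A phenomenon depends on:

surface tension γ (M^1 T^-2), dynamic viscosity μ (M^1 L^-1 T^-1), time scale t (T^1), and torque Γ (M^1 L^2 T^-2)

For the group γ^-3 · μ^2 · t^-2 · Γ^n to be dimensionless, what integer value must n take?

Balance the M exponent: (1)·n from Γ, plus −3·(1) + 2·(1) − 2·(0) = -1 from the rest, must sum to zero.
n − 1 = 0, so n = 1.

1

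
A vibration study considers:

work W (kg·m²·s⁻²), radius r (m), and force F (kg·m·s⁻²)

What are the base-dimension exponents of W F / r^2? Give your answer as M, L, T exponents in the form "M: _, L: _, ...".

M: 2, L: 1, T: -4

Collect each base-dimension exponent across the product:
  M: (1) − 2·(0) + (1) = 2
  L: (2) − 2·(1) + (1) = 1
  T: (-2) − 2·(0) + (-2) = -4
So the dimensions are [M² L T⁻⁴].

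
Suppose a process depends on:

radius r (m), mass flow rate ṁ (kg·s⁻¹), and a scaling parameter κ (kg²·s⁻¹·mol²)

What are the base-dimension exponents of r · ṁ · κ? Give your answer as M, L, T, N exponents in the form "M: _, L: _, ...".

Collect each base-dimension exponent across the product:
  M: (0) + (1) + (2) = 3
  L: (1) + (0) + (0) = 1
  T: (0) + (-1) + (-1) = -2
  N: (0) + (0) + (2) = 2
So the dimensions are [M³ L T⁻² N²].

M: 3, L: 1, T: -2, N: 2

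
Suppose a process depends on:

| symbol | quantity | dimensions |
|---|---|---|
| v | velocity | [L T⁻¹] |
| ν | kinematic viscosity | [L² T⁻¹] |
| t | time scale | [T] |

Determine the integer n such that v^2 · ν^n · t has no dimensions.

Balance the L exponent: (2)·n from ν, plus 2·(1) + (0) = 2 from the rest, must sum to zero.
2n + 2 = 0, so n = -1.

-1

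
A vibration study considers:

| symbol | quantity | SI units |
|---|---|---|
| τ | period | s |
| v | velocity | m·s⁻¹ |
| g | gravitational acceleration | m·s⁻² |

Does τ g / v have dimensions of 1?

Sum the exponent of each base dimension across the product:
  M: [τ]_M − [v]_M + [g]_M = (0) − (0) + (0) = 0
  L: [τ]_L − [v]_L + [g]_L = (0) − (1) + (1) = 0
  T: [τ]_T − [v]_T + [g]_T = (1) − (-1) + (-2) = 0
All base exponents vanish — dimensionless.

yes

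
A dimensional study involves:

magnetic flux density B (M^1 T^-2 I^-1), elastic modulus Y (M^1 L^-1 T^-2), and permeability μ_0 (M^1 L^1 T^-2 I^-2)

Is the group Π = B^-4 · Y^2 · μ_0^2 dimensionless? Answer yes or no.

Sum the exponent of each base dimension across the product:
  M: −4·[B]_M + 2·[Y]_M + 2·[μ_0]_M = −4·(1) + 2·(1) + 2·(1) = 0
  L: −4·[B]_L + 2·[Y]_L + 2·[μ_0]_L = −4·(0) + 2·(-1) + 2·(1) = 0
  T: −4·[B]_T + 2·[Y]_T + 2·[μ_0]_T = −4·(-2) + 2·(-2) + 2·(-2) = 0
  I: −4·[B]_I + 2·[Y]_I + 2·[μ_0]_I = −4·(-1) + 2·(0) + 2·(-2) = 0
All base exponents vanish — dimensionless.

yes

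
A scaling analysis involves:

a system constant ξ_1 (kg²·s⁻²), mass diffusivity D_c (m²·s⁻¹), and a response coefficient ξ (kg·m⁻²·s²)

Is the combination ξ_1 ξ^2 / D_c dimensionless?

Sum the exponent of each base dimension across the product:
  M: [ξ_1]_M − [D_c]_M + 2·[ξ]_M = (2) − (0) + 2·(1) = 4
  L: [ξ_1]_L − [D_c]_L + 2·[ξ]_L = (0) − (2) + 2·(-2) = -6
  T: [ξ_1]_T − [D_c]_T + 2·[ξ]_T = (-2) − (-1) + 2·(2) = 3
Net dimensions [M⁴ L⁻⁶ T³] ≠ [1] — not dimensionless.

no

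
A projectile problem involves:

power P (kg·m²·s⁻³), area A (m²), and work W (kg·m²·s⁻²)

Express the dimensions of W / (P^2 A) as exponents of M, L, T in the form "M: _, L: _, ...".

M: -1, L: -4, T: 4

Collect each base-dimension exponent across the product:
  M: −2·(1) − (0) + (1) = -1
  L: −2·(2) − (2) + (2) = -4
  T: −2·(-3) − (0) + (-2) = 4
So the dimensions are [M⁻¹ L⁻⁴ T⁴].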